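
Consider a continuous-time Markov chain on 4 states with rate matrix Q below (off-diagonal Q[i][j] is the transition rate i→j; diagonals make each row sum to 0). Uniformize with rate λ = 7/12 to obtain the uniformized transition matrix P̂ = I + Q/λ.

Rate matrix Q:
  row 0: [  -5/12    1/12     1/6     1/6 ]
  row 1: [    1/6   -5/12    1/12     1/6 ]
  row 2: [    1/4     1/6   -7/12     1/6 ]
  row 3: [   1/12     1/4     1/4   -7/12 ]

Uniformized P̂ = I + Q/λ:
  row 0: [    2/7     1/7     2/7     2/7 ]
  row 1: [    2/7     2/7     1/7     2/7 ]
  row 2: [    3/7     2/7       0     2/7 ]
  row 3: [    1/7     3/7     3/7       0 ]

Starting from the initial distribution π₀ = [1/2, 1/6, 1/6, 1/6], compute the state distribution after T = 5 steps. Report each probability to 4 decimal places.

π = [0.2850, 0.2768, 0.2159, 0.2223]

t=0: π = [0.5000, 0.1667, 0.1667, 0.1667]
t=1: π = [0.2857, 0.2381, 0.2381, 0.2381]
t=2: π = [0.2857, 0.2789, 0.2177, 0.2177]
t=3: π = [0.2857, 0.2760, 0.2148, 0.2235]
t=4: π = [0.2845, 0.2768, 0.2169, 0.2219]
t=5: π = [0.2850, 0.2768, 0.2159, 0.2223]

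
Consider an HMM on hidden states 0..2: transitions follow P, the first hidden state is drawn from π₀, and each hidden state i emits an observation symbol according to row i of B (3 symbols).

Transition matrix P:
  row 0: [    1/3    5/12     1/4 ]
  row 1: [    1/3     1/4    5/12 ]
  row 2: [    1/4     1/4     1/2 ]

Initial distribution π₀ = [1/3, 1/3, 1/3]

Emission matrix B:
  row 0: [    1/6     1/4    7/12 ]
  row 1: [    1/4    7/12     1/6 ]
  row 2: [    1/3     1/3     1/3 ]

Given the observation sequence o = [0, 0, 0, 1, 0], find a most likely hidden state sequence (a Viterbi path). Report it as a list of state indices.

path = [2, 2, 2, 2, 2]

t=0: δ = [5.556e-02, 8.333e-02, 1.111e-01]  (obs o_0=0)
t=1: δ = [4.630e-03, 6.944e-03, 1.852e-02]  ψ = [1, 2, 2]  (obs o_1=0)
t=2: δ = [7.716e-04, 1.157e-03, 3.086e-03]  ψ = [2, 2, 2]  (obs o_2=0)
t=3: δ = [1.929e-04, 4.501e-04, 5.144e-04]  ψ = [2, 2, 2]  (obs o_3=1)
t=4: δ = [2.501e-05, 3.215e-05, 8.573e-05]  ψ = [1, 2, 2]  (obs o_4=0)
backtrack: best end state = 2; path = [2, 2, 2, 2, 2]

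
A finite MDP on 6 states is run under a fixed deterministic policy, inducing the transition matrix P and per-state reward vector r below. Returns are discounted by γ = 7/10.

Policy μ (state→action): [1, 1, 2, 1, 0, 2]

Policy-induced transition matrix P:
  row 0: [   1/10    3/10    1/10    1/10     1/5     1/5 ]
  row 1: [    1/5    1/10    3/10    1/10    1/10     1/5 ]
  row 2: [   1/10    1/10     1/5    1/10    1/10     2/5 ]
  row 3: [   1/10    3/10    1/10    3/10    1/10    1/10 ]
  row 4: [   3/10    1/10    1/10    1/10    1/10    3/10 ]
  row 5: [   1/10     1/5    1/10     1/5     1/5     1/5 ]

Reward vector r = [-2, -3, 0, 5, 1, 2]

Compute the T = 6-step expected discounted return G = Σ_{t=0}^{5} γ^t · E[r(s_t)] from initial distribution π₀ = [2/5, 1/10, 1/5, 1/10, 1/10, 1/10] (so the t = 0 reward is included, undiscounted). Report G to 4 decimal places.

t=0: π = [0.4000, 0.1000, 0.2000, 0.1000, 0.1000, 0.1000], E[r] = -0.3000, γ^t·E[r] = -0.300000, running G = -0.300000
t=1: π = [0.1300, 0.2100, 0.1400, 0.1300, 0.1500, 0.2400], E[r] = 0.3900, γ^t·E[r] = 0.273000, running G = -0.027000
t=2: π = [0.1510, 0.1760, 0.1560, 0.1500, 0.1370, 0.2300], E[r] = 0.5170, γ^t·E[r] = 0.253330, running G = 0.226330
t=3: π = [0.1450, 0.1832, 0.1508, 0.1530, 0.1381, 0.2299], E[r] = 0.5233, γ^t·E[r] = 0.179492, running G = 0.405822
t=4: π = [0.1459, 0.1826, 0.1517, 0.1536, 0.1375, 0.2287], E[r] = 0.5231, γ^t·E[r] = 0.125604, running G = 0.531425
t=5: π = [0.1458, 0.1828, 0.1517, 0.1536, 0.1375, 0.2287], E[r] = 0.5230, γ^t·E[r] = 0.087904, running G = 0.619330

G = 0.6193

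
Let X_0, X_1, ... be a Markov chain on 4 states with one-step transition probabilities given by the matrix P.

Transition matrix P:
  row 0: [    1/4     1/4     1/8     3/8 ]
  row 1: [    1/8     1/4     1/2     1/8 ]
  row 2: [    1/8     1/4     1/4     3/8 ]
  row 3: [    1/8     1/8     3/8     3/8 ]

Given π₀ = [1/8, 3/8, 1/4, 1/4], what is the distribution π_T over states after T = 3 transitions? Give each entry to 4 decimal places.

π = [0.1428, 0.2100, 0.3259, 0.3213]

t=0: π = [0.1250, 0.3750, 0.2500, 0.2500]
t=1: π = [0.1406, 0.2188, 0.3594, 0.2813]
t=2: π = [0.1426, 0.2148, 0.3223, 0.3203]
t=3: π = [0.1428, 0.2100, 0.3259, 0.3213]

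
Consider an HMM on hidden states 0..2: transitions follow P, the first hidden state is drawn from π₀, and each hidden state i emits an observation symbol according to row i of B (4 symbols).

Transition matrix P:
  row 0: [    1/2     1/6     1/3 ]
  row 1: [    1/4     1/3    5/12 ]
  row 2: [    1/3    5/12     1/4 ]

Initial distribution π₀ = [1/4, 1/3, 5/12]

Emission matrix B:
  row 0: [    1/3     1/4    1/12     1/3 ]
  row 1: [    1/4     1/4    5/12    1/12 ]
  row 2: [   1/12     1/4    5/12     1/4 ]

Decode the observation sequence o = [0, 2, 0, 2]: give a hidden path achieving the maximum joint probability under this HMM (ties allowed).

t=0: δ = [8.333e-02, 8.333e-02, 3.472e-02]  (obs o_0=0)
t=1: δ = [3.472e-03, 1.157e-02, 1.447e-02]  ψ = [0, 1, 1]  (obs o_1=2)
t=2: δ = [1.608e-03, 1.507e-03, 4.019e-04]  ψ = [2, 2, 1]  (obs o_2=0)
t=3: δ = [6.698e-05, 2.093e-04, 2.616e-04]  ψ = [0, 1, 1]  (obs o_3=2)
backtrack: best end state = 2; path = [1, 2, 1, 2]

path = [1, 2, 1, 2]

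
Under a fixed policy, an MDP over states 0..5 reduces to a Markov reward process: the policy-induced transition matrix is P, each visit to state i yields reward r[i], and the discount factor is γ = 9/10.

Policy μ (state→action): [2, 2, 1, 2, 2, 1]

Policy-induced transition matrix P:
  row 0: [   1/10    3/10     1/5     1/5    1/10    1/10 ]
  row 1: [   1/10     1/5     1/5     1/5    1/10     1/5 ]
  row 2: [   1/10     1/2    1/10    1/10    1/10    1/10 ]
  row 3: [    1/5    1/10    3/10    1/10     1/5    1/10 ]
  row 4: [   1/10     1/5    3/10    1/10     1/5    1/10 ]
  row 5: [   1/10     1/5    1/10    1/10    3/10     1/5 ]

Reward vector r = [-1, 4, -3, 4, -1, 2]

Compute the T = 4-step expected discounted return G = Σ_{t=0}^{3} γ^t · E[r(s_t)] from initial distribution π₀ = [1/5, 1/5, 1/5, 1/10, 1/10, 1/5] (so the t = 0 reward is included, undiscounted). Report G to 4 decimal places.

t=0: π = [0.2000, 0.2000, 0.2000, 0.1000, 0.1000, 0.2000], E[r] = 0.7000, γ^t·E[r] = 0.700000, running G = 0.700000
t=1: π = [0.1100, 0.2700, 0.1800, 0.1400, 0.1600, 0.1400], E[r] = 1.1100, γ^t·E[r] = 0.999000, running G = 1.699000
t=2: π = [0.1140, 0.2510, 0.1980, 0.1380, 0.1580, 0.1410], E[r] = 0.9720, γ^t·E[r] = 0.787320, running G = 2.486320
t=3: π = [0.1138, 0.2570, 0.1957, 0.1365, 0.1578, 0.1392], E[r] = 0.9937, γ^t·E[r] = 0.724407, running G = 3.210727

G = 3.2107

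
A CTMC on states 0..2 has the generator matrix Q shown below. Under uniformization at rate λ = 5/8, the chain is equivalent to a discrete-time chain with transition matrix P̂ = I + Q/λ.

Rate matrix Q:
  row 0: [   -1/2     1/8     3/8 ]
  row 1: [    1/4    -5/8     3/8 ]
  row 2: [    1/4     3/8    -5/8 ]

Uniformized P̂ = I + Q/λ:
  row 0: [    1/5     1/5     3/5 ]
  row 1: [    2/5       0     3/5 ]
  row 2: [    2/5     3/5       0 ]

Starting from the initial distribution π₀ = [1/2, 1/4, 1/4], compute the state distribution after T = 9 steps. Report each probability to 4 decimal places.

π = [0.3333, 0.2904, 0.3763]

t=0: π = [0.5000, 0.2500, 0.2500]
t=1: π = [0.3000, 0.2500, 0.4500]
t=2: π = [0.3400, 0.3300, 0.3300]
t=3: π = [0.3320, 0.2660, 0.4020]
t=4: π = [0.3336, 0.3076, 0.3588]
t=5: π = [0.3333, 0.2820, 0.3847]
t=6: π = [0.3333, 0.2975, 0.3692]
t=7: π = [0.3333, 0.2882, 0.3785]
t=8: π = [0.3333, 0.2938, 0.3729]
t=9: π = [0.3333, 0.2904, 0.3763]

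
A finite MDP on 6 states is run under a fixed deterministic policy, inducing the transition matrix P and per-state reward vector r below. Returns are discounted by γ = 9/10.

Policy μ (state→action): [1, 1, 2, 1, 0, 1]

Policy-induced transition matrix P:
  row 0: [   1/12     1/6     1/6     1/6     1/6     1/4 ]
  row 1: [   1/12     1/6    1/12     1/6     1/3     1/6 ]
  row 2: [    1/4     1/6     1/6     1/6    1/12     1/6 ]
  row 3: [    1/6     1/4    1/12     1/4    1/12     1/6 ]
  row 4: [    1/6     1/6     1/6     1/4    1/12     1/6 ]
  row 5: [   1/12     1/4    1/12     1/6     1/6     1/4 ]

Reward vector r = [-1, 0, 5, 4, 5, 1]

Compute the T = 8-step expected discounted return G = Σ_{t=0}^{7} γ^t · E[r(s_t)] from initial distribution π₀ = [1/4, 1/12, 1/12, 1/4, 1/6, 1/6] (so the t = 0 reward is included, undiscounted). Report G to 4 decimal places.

G = 12.6257

t=0: π = [0.2500, 0.0833, 0.0833, 0.2500, 0.1667, 0.1667], E[r] = 2.1667, γ^t·E[r] = 2.166667, running G = 2.166667
t=1: π = [0.1319, 0.2014, 0.1250, 0.2014, 0.1389, 0.2014], E[r] = 2.1944, γ^t·E[r] = 1.975000, running G = 4.141667
t=2: π = [0.1325, 0.2002, 0.1163, 0.1950, 0.1615, 0.1944], E[r] = 2.2309, γ^t·E[r] = 1.807031, running G = 5.948698
t=3: π = [0.1324, 0.1991, 0.1175, 0.1964, 0.1606, 0.1939], E[r] = 2.2378, γ^t·E[r] = 1.631355, running G = 7.580053
t=4: π = [0.1327, 0.1992, 0.1175, 0.1964, 0.1603, 0.1939], E[r] = 2.2362, γ^t·E[r] = 1.467139, running G = 9.047192
t=5: π = [0.1327, 0.1992, 0.1175, 0.1964, 0.1603, 0.1939], E[r] = 2.2362, γ^t·E[r] = 1.320473, running G = 10.367665
t=6: π = [0.1327, 0.1992, 0.1175, 0.1964, 0.1603, 0.1939], E[r] = 2.2362, γ^t·E[r] = 1.188428, running G = 11.556093
t=7: π = [0.1327, 0.1992, 0.1175, 0.1964, 0.1603, 0.1939], E[r] = 2.2362, γ^t·E[r] = 1.069585, running G = 12.625678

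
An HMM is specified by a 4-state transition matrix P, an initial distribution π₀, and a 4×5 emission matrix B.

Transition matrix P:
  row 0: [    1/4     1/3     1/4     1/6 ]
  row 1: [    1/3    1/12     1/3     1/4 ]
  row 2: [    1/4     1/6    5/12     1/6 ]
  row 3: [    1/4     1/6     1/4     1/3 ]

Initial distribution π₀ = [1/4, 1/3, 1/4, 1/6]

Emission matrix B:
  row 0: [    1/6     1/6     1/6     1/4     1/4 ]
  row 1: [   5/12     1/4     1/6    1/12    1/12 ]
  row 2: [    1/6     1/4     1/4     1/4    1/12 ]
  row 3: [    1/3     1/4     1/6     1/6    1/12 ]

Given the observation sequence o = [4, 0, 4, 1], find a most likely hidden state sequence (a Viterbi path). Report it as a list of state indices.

path = [0, 1, 0, 1]

t=0: δ = [6.250e-02, 2.778e-02, 2.083e-02, 1.389e-02]  (obs o_0=4)
t=1: δ = [2.604e-03, 8.681e-03, 2.604e-03, 3.472e-03]  ψ = [0, 0, 0, 0]  (obs o_1=0)
t=2: δ = [7.234e-04, 7.234e-05, 2.411e-04, 1.808e-04]  ψ = [1, 0, 1, 1]  (obs o_2=4)
t=3: δ = [3.014e-05, 6.028e-05, 4.521e-05, 3.014e-05]  ψ = [0, 0, 0, 0]  (obs o_3=1)
backtrack: best end state = 1; path = [0, 1, 0, 1]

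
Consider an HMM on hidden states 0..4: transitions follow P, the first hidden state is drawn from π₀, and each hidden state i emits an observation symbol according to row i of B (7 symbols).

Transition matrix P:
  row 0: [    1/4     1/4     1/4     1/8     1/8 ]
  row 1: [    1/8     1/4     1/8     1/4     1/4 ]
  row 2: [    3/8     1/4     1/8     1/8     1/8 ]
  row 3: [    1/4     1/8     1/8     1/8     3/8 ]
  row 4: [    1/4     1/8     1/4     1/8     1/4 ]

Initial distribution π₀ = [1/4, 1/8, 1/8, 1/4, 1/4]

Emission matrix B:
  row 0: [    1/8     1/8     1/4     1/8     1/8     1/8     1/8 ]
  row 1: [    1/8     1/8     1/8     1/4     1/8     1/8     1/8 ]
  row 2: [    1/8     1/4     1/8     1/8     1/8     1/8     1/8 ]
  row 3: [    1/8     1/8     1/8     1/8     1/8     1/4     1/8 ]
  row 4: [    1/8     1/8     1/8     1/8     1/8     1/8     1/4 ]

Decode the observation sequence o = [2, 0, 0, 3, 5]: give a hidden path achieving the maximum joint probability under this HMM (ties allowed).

path = [0, 2, 0, 1, 3]

t=0: δ = [6.250e-02, 1.562e-02, 1.562e-02, 3.125e-02, 3.125e-02]  (obs o_0=2)
t=1: δ = [1.953e-03, 1.953e-03, 1.953e-03, 9.766e-04, 1.465e-03]  ψ = [0, 0, 0, 0, 3]  (obs o_1=0)
t=2: δ = [9.155e-05, 6.104e-05, 6.104e-05, 6.104e-05, 6.104e-05]  ψ = [2, 0, 0, 1, 1]  (obs o_2=0)
t=3: δ = [2.861e-06, 5.722e-06, 2.861e-06, 1.907e-06, 2.861e-06]  ψ = [0, 0, 0, 1, 3]  (obs o_3=3)
t=4: δ = [1.341e-07, 1.788e-07, 8.941e-08, 3.576e-07, 1.788e-07]  ψ = [2, 1, 0, 1, 1]  (obs o_4=5)
backtrack: best end state = 3; path = [0, 2, 0, 1, 3]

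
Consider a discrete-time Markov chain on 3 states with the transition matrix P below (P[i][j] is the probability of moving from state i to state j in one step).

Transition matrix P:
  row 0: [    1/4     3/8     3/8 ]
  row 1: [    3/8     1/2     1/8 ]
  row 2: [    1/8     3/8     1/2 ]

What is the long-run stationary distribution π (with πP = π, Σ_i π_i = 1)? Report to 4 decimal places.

Balance equations π_j = Σ_i π_i·P[i][j]:
  π_0 = 1/4·π_0 + 3/8·π_1 + 1/8·π_2
  π_1 = 3/8·π_0 + 1/2·π_1 + 3/8·π_2
  normalize: π_0 + π_1 + π_2 = 1
Solving the linear system gives exactly π = [13/49, 3/7, 15/49].

π = [0.2653, 0.4286, 0.3061]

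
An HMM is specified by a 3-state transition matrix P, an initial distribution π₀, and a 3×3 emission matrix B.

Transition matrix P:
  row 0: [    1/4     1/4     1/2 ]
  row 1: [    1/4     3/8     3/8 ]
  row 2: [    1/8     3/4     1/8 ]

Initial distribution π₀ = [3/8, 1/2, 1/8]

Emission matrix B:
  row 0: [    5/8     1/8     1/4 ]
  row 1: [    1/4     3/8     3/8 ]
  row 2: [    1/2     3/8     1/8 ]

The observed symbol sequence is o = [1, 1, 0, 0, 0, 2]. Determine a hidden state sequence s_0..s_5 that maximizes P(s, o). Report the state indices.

path = [1, 2, 1, 0, 2, 1]

t=0: δ = [4.688e-02, 1.875e-01, 4.688e-02]  (obs o_0=1)
t=1: δ = [5.859e-03, 2.637e-02, 2.637e-02]  ψ = [1, 1, 1]  (obs o_1=1)
t=2: δ = [4.120e-03, 4.944e-03, 4.944e-03]  ψ = [1, 2, 1]  (obs o_2=0)
t=3: δ = [7.725e-04, 9.270e-04, 1.030e-03]  ψ = [1, 2, 0]  (obs o_3=0)
t=4: δ = [1.448e-04, 1.931e-04, 1.931e-04]  ψ = [1, 2, 0]  (obs o_4=0)
t=5: δ = [1.207e-05, 5.431e-05, 9.052e-06]  ψ = [1, 2, 0]  (obs o_5=2)
backtrack: best end state = 1; path = [1, 2, 1, 0, 2, 1]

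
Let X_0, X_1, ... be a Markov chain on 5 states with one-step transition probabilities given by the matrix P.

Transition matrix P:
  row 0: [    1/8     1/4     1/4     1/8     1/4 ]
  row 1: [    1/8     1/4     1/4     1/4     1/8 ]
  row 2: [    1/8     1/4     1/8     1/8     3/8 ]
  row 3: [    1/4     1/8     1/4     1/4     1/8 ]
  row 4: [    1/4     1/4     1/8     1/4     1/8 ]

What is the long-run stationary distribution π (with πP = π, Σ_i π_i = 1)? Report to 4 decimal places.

Balance equations π_j = Σ_i π_i·P[i][j]:
  π_0 = 1/8·π_0 + 1/8·π_1 + 1/8·π_2 + 1/4·π_3 + 1/4·π_4
  π_1 = 1/4·π_0 + 1/4·π_1 + 1/4·π_2 + 1/8·π_3 + 1/4·π_4
  π_2 = 1/4·π_0 + 1/4·π_1 + 1/8·π_2 + 1/4·π_3 + 1/8·π_4
  π_3 = 1/8·π_0 + 1/4·π_1 + 1/8·π_2 + 1/4·π_3 + 1/4·π_4
  normalize: π_0 + π_1 + π_2 + π_3 + π_4 = 1
Solving the linear system gives exactly π = [829/4737, 1064/4737, 949/4737, 962/4737, 311/1579].

π = [0.1750, 0.2246, 0.2003, 0.2031, 0.1970]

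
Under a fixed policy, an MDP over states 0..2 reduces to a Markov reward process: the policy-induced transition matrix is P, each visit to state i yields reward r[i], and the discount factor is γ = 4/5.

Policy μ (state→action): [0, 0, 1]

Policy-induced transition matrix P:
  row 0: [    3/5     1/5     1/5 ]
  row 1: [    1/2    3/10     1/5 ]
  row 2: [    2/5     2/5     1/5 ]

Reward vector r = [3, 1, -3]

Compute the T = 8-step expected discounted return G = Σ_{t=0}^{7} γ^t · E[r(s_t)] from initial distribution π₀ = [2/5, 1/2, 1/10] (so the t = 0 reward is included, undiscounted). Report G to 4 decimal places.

t=0: π = [0.4000, 0.5000, 0.1000], E[r] = 1.4000, γ^t·E[r] = 1.400000, running G = 1.400000
t=1: π = [0.5300, 0.2700, 0.2000], E[r] = 1.2600, γ^t·E[r] = 1.008000, running G = 2.408000
t=2: π = [0.5330, 0.2670, 0.2000], E[r] = 1.2660, γ^t·E[r] = 0.810240, running G = 3.218240
t=3: π = [0.5333, 0.2667, 0.2000], E[r] = 1.2666, γ^t·E[r] = 0.648499, running G = 3.866739
t=4: π = [0.5333, 0.2667, 0.2000], E[r] = 1.2667, γ^t·E[r] = 0.518824, running G = 4.385563
t=5: π = [0.5333, 0.2667, 0.2000], E[r] = 1.2667, γ^t·E[r] = 0.415061, running G = 4.800624
t=6: π = [0.5333, 0.2667, 0.2000], E[r] = 1.2667, γ^t·E[r] = 0.332049, running G = 5.132673
t=7: π = [0.5333, 0.2667, 0.2000], E[r] = 1.2667, γ^t·E[r] = 0.265639, running G = 5.398313

G = 5.3983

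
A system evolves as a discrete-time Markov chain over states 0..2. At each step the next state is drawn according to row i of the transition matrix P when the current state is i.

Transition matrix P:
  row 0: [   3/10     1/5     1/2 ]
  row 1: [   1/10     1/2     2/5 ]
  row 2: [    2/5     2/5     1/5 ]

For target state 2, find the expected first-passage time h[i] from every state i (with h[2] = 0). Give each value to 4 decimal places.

First-step conditioning: h[2] = 0; for i ≠ 2, h[i] = 1 + Σ_k P[i][k]·h[k].
  h[0] = 1 + 3/10·h[0] + 1/5·h[1]
  h[1] = 1 + 1/10·h[0] + 1/2·h[1]
Solving the 2×2 linear system over states ≠ 2 gives exactly h = [70/33, 80/33, 0] (h[2] = 0 is the target).

h = [2.1212, 2.4242, 0.0000]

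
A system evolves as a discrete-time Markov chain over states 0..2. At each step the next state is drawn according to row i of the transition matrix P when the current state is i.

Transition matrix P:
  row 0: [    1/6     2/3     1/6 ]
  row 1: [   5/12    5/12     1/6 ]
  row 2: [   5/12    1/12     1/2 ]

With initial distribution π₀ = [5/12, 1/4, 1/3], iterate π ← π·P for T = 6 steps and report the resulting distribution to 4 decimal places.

t=0: π = [0.4167, 0.2500, 0.3333]
t=1: π = [0.3125, 0.4097, 0.2778]
t=2: π = [0.3385, 0.4022, 0.2593]
t=3: π = [0.3320, 0.4149, 0.2531]
t=4: π = [0.3337, 0.4153, 0.2510]
t=5: π = [0.3333, 0.4164, 0.2503]
t=6: π = [0.3334, 0.4165, 0.2501]

π = [0.3334, 0.4165, 0.2501]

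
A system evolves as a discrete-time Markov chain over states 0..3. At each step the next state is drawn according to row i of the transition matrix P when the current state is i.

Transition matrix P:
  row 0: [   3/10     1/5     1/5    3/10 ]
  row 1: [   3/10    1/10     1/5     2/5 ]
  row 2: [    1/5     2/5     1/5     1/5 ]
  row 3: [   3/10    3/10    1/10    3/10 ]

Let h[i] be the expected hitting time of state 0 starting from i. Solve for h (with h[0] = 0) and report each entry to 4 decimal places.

h = [0.0000, 3.5294, 3.8889, 3.4967]

First-step conditioning: h[0] = 0; for i ≠ 0, h[i] = 1 + Σ_k P[i][k]·h[k].
  h[1] = 1 + 1/10·h[1] + 1/5·h[2] + 2/5·h[3]
  h[2] = 1 + 2/5·h[1] + 1/5·h[2] + 1/5·h[3]
  h[3] = 1 + 3/10·h[1] + 1/10·h[2] + 3/10·h[3]
Solving the 3×3 linear system over states ≠ 0 gives exactly h = [0, 60/17, 35/9, 535/153] (h[0] = 0 is the target).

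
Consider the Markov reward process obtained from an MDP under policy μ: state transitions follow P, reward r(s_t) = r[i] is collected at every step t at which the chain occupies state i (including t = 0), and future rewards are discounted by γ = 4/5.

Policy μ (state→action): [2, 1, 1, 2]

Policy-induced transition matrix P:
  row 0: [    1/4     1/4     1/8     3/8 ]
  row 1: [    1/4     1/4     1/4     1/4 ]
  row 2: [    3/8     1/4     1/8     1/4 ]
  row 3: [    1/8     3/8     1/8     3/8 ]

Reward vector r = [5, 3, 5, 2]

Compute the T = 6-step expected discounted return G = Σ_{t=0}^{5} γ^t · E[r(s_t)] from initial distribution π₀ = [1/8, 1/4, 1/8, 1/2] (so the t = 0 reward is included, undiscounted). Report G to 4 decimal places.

t=0: π = [0.1250, 0.2500, 0.1250, 0.5000], E[r] = 3.0000, γ^t·E[r] = 3.000000, running G = 3.000000
t=1: π = [0.2031, 0.3125, 0.1563, 0.3281], E[r] = 3.3906, γ^t·E[r] = 2.712500, running G = 5.712500
t=2: π = [0.2285, 0.2910, 0.1641, 0.3164], E[r] = 3.4688, γ^t·E[r] = 2.220000, running G = 7.932500
t=3: π = [0.2310, 0.2896, 0.1614, 0.3181], E[r] = 3.4666, γ^t·E[r] = 1.774875, running G = 9.707375
t=4: π = [0.2304, 0.2898, 0.1612, 0.3186], E[r] = 3.4646, γ^t·E[r] = 1.419088, running G = 11.126463
t=5: π = [0.2303, 0.2898, 0.1612, 0.3186], E[r] = 3.4645, γ^t·E[r] = 1.135231, running G = 12.261694

G = 12.2617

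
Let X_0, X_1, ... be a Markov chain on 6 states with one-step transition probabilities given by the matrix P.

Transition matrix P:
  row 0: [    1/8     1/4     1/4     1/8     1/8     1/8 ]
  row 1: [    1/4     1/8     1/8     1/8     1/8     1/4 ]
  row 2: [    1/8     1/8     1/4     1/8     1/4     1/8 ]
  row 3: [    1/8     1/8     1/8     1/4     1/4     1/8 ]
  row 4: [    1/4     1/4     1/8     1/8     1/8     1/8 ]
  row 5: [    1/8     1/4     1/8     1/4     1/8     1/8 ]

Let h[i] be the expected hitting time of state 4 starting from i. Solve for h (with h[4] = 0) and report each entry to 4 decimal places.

h = [5.9167, 6.0000, 5.1667, 5.1667, 0.0000, 5.9167]

First-step conditioning: h[4] = 0; for i ≠ 4, h[i] = 1 + Σ_k P[i][k]·h[k].
  h[0] = 1 + 1/8·h[0] + 1/4·h[1] + 1/4·h[2] + 1/8·h[3] + 1/8·h[5]
  h[1] = 1 + 1/4·h[0] + 1/8·h[1] + 1/8·h[2] + 1/8·h[3] + 1/4·h[5]
  h[2] = 1 + 1/8·h[0] + 1/8·h[1] + 1/4·h[2] + 1/8·h[3] + 1/8·h[5]
  h[3] = 1 + 1/8·h[0] + 1/8·h[1] + 1/8·h[2] + 1/4·h[3] + 1/8·h[5]
  h[5] = 1 + 1/8·h[0] + 1/4·h[1] + 1/8·h[2] + 1/4·h[3] + 1/8·h[5]
Solving the 5×5 linear system over states ≠ 4 gives exactly h = [71/12, 6, 31/6, 31/6, 0, 71/12] (h[4] = 0 is the target).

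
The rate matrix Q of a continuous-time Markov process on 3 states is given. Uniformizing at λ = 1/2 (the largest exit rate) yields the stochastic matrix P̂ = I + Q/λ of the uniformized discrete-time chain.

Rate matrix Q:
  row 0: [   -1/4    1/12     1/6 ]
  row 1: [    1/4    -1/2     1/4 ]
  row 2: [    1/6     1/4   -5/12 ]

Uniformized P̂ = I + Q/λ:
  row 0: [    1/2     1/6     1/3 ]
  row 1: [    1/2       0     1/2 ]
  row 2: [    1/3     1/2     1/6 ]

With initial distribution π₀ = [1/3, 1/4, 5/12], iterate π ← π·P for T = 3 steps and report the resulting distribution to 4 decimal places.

t=0: π = [0.3333, 0.2500, 0.4167]
t=1: π = [0.4306, 0.2639, 0.3056]
t=2: π = [0.4491, 0.2245, 0.3264]
t=3: π = [0.4456, 0.2380, 0.3164]

π = [0.4456, 0.2380, 0.3164]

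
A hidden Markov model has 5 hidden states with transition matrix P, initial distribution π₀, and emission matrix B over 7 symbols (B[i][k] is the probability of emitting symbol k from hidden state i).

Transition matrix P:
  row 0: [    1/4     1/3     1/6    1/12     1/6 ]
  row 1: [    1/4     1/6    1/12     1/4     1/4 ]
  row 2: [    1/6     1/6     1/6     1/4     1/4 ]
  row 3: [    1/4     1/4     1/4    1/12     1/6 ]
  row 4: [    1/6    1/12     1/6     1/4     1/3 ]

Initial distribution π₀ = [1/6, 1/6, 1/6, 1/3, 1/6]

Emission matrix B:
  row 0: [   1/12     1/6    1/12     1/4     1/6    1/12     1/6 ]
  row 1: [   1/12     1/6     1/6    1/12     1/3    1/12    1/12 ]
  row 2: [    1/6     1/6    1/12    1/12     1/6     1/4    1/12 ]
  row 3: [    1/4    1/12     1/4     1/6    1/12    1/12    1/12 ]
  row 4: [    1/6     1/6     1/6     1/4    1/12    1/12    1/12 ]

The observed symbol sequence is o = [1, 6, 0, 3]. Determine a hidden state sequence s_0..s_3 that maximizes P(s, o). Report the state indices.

path = [4, 4, 4, 4]

t=0: δ = [2.778e-02, 2.778e-02, 2.778e-02, 2.778e-02, 2.778e-02]  (obs o_0=1)
t=1: δ = [1.157e-03, 7.716e-04, 5.787e-04, 5.787e-04, 7.716e-04]  ψ = [0, 0, 3, 1, 4]  (obs o_1=6)
t=2: δ = [2.411e-05, 3.215e-05, 3.215e-05, 4.823e-05, 4.287e-05]  ψ = [0, 0, 0, 1, 4]  (obs o_2=0)
t=3: δ = [3.014e-06, 1.005e-06, 1.005e-06, 1.786e-06, 3.572e-06]  ψ = [3, 3, 3, 4, 4]  (obs o_3=3)
backtrack: best end state = 4; path = [4, 4, 4, 4]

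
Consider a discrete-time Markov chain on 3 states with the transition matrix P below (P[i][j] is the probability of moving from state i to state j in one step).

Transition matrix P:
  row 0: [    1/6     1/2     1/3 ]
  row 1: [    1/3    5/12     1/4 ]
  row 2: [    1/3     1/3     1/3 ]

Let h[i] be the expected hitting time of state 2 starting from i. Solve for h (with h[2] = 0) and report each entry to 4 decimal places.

h = [3.3913, 3.6522, 0.0000]

First-step conditioning: h[2] = 0; for i ≠ 2, h[i] = 1 + Σ_k P[i][k]·h[k].
  h[0] = 1 + 1/6·h[0] + 1/2·h[1]
  h[1] = 1 + 1/3·h[0] + 5/12·h[1]
Solving the 2×2 linear system over states ≠ 2 gives exactly h = [78/23, 84/23, 0] (h[2] = 0 is the target).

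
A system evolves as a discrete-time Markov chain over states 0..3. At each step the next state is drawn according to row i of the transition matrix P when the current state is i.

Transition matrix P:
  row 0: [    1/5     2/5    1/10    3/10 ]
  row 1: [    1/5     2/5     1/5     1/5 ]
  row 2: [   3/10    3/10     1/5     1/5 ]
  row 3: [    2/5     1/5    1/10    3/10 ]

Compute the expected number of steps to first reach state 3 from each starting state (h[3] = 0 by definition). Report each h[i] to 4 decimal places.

First-step conditioning: h[3] = 0; for i ≠ 3, h[i] = 1 + Σ_k P[i][k]·h[k].
  h[0] = 1 + 1/5·h[0] + 2/5·h[1] + 1/10·h[2]
  h[1] = 1 + 1/5·h[0] + 2/5·h[1] + 1/5·h[2]
  h[2] = 1 + 3/10·h[0] + 3/10·h[1] + 1/5·h[2]
Solving the 3×3 linear system over states ≠ 3 gives exactly h = [65/16, 505/112, 125/28, 0] (h[3] = 0 is the target).

h = [4.0625, 4.5089, 4.4643, 0.0000]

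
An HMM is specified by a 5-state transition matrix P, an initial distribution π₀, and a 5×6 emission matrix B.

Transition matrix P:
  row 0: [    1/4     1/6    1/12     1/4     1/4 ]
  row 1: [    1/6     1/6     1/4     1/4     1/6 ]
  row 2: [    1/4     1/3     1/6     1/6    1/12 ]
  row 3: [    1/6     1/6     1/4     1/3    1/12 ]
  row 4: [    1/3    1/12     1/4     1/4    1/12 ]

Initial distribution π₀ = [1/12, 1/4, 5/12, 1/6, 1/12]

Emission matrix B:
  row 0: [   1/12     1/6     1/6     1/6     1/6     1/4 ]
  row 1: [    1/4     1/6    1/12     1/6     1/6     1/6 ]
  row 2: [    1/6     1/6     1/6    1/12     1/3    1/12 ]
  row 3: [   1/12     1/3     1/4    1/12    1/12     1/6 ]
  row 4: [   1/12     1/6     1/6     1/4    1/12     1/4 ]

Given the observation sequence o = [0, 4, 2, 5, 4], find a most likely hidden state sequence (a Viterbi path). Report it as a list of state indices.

t=0: δ = [6.944e-03, 6.250e-02, 6.944e-02, 1.389e-02, 6.944e-03]  (obs o_0=0)
t=1: δ = [2.894e-03, 3.858e-03, 5.208e-03, 1.302e-03, 8.681e-04]  ψ = [2, 2, 1, 1, 1]  (obs o_1=4)
t=2: δ = [2.170e-04, 1.447e-04, 1.608e-04, 2.411e-04, 1.206e-04]  ψ = [2, 2, 1, 1, 0]  (obs o_2=2)
t=3: δ = [1.356e-05, 8.931e-06, 5.023e-06, 1.340e-05, 1.356e-05]  ψ = [0, 2, 3, 3, 0]  (obs o_3=5)
t=4: δ = [7.535e-07, 3.768e-07, 1.130e-06, 3.721e-07, 2.826e-07]  ψ = [4, 0, 4, 3, 0]  (obs o_4=4)
backtrack: best end state = 2; path = [1, 2, 0, 4, 2]

path = [1, 2, 0, 4, 2]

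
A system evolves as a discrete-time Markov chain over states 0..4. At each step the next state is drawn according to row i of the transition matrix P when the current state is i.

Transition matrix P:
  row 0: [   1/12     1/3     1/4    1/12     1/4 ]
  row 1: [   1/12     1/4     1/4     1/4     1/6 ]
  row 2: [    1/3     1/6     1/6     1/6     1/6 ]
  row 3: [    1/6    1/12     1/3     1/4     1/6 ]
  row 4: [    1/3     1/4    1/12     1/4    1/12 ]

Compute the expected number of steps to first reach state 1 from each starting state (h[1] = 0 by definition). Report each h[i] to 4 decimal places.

h = [4.1276, 0.0000, 4.8314, 5.3986, 4.5034]

First-step conditioning: h[1] = 0; for i ≠ 1, h[i] = 1 + Σ_k P[i][k]·h[k].
  h[0] = 1 + 1/12·h[0] + 1/4·h[2] + 1/12·h[3] + 1/4·h[4]
  h[2] = 1 + 1/3·h[0] + 1/6·h[2] + 1/6·h[3] + 1/6·h[4]
  h[3] = 1 + 1/6·h[0] + 1/3·h[2] + 1/4·h[3] + 1/6·h[4]
  h[4] = 1 + 1/3·h[0] + 1/12·h[2] + 1/4·h[3] + 1/12·h[4]
Solving the 4×4 linear system over states ≠ 1 gives exactly h = [1812/439, 0, 2121/439, 2370/439, 1977/439] (h[1] = 0 is the target).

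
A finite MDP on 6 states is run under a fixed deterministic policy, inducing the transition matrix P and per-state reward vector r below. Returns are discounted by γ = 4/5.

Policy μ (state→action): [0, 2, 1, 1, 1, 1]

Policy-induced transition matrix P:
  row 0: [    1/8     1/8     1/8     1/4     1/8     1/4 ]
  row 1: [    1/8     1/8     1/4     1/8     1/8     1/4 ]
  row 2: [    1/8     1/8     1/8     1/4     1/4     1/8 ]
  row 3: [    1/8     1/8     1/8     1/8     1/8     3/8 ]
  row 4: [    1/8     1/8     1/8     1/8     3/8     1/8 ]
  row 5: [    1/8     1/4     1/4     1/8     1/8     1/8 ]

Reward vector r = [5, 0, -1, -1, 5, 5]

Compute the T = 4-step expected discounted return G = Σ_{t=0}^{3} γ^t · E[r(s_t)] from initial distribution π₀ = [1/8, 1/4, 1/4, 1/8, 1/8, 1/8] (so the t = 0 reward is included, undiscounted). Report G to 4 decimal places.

G = 5.8989

t=0: π = [0.1250, 0.2500, 0.2500, 0.1250, 0.1250, 0.1250], E[r] = 1.5000, γ^t·E[r] = 1.500000, running G = 1.500000
t=1: π = [0.1250, 0.1406, 0.1719, 0.1719, 0.1875, 0.2031], E[r] = 2.2344, γ^t·E[r] = 1.787500, running G = 3.287500
t=2: π = [0.1250, 0.1504, 0.1680, 0.1621, 0.1934, 0.2012], E[r] = 2.2676, γ^t·E[r] = 1.451250, running G = 4.738750
t=3: π = [0.1250, 0.1501, 0.1689, 0.1616, 0.1943, 0.2000], E[r] = 2.2659, γ^t·E[r] = 1.160125, running G = 5.898875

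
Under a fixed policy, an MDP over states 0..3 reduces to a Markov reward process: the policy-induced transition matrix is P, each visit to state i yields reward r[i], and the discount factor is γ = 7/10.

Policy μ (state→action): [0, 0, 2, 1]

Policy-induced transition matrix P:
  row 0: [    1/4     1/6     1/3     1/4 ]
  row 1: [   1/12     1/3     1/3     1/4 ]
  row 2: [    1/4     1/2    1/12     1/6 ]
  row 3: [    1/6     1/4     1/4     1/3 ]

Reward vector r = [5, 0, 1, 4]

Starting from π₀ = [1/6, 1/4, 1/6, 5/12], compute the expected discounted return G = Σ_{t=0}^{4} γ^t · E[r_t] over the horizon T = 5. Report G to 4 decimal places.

G = 6.5008

t=0: π = [0.1667, 0.2500, 0.1667, 0.4167], E[r] = 2.6667, γ^t·E[r] = 2.666667, running G = 2.666667
t=1: π = [0.1736, 0.2986, 0.2569, 0.2708], E[r] = 2.2083, γ^t·E[r] = 1.545833, running G = 4.212500
t=2: π = [0.1777, 0.3247, 0.2465, 0.2512], E[r] = 2.1395, γ^t·E[r] = 1.048339, running G = 5.260839
t=3: π = [0.1750, 0.3239, 0.2508, 0.2504], E[r] = 2.1271, γ^t·E[r] = 0.729603, running G = 5.990442
t=4: π = [0.1752, 0.3251, 0.2498, 0.2500], E[r] = 2.1254, γ^t·E[r] = 0.510313, running G = 6.500755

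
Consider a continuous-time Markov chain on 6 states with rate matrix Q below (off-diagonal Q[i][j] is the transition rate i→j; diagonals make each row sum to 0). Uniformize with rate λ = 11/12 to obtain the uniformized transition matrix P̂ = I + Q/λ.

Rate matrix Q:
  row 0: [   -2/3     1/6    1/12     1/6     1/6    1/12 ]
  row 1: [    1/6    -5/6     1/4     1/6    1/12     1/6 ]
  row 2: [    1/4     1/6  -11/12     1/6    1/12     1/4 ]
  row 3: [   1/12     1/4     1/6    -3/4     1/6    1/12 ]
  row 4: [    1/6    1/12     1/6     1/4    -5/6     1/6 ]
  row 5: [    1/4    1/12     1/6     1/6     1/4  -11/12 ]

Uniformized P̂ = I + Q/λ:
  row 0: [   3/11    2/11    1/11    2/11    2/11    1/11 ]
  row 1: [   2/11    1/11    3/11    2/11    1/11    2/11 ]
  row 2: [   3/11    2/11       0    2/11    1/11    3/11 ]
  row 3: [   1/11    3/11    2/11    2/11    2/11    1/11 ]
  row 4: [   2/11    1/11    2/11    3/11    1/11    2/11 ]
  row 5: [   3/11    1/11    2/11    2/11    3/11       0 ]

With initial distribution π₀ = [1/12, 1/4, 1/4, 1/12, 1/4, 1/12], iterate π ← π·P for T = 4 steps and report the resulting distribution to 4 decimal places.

t=0: π = [0.0833, 0.2500, 0.2500, 0.0833, 0.2500, 0.0833]
t=1: π = [0.2121, 0.1364, 0.1515, 0.2045, 0.1212, 0.1742]
t=2: π = [0.2121, 0.1612, 0.1474, 0.1928, 0.1605, 0.1260]
t=3: π = [0.2084, 0.1587, 0.1504, 0.1964, 0.1506, 0.1355]
t=4: π = [0.2089, 0.1592, 0.1499, 0.1955, 0.1523, 0.1341]

π = [0.2089, 0.1592, 0.1499, 0.1955, 0.1523, 0.1341]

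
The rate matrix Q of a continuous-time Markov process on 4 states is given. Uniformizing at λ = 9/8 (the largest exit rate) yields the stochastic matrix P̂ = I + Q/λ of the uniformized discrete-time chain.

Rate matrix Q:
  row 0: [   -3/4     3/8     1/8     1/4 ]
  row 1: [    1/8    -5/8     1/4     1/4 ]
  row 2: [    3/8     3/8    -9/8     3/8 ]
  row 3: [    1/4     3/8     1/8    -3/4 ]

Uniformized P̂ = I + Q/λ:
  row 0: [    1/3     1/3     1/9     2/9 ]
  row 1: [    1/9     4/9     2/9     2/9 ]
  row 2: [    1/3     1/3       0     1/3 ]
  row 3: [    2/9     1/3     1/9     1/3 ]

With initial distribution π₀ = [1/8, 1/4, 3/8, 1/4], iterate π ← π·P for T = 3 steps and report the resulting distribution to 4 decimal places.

π = [0.2209, 0.3748, 0.1370, 0.2673]

t=0: π = [0.1250, 0.2500, 0.3750, 0.2500]
t=1: π = [0.2500, 0.3611, 0.0972, 0.2917]
t=2: π = [0.2207, 0.3735, 0.1404, 0.2654]
t=3: π = [0.2209, 0.3748, 0.1370, 0.2673]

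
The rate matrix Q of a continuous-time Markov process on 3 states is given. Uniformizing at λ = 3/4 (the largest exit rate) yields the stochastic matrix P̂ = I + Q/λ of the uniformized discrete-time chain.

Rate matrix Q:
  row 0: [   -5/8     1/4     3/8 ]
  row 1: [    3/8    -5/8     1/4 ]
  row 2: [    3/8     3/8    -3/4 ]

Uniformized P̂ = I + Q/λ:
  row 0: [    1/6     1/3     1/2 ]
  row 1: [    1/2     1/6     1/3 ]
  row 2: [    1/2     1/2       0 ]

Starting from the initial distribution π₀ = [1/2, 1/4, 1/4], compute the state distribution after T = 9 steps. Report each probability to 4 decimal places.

π = [0.3750, 0.3281, 0.2969]

t=0: π = [0.5000, 0.2500, 0.2500]
t=1: π = [0.3333, 0.3333, 0.3333]
t=2: π = [0.3889, 0.3333, 0.2778]
t=3: π = [0.3704, 0.3241, 0.3056]
t=4: π = [0.3765, 0.3302, 0.2932]
t=5: π = [0.3745, 0.3272, 0.2984]
t=6: π = [0.3752, 0.3285, 0.2963]
t=7: π = [0.3749, 0.3280, 0.2971]
t=8: π = [0.3750, 0.3282, 0.2968]
t=9: π = [0.3750, 0.3281, 0.2969]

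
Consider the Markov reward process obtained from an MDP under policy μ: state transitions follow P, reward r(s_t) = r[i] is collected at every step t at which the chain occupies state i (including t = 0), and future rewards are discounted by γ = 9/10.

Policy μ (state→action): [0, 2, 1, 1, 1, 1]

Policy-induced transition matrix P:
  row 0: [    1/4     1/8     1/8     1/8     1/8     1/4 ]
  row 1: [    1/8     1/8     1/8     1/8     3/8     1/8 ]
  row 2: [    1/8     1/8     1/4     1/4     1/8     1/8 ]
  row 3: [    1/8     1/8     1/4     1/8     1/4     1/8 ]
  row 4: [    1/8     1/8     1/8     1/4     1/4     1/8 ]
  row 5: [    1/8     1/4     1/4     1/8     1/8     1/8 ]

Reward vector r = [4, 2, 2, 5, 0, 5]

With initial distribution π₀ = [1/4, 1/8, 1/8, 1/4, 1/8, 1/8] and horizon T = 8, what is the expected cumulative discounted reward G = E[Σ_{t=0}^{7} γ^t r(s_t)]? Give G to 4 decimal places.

t=0: π = [0.2500, 0.1250, 0.1250, 0.2500, 0.1250, 0.1250], E[r] = 3.3750, γ^t·E[r] = 3.375000, running G = 3.375000
t=1: π = [0.1563, 0.1406, 0.1875, 0.1563, 0.2031, 0.1563], E[r] = 2.8438, γ^t·E[r] = 2.559375, running G = 5.934375
t=2: π = [0.1445, 0.1445, 0.1875, 0.1738, 0.2051, 0.1445], E[r] = 2.8340, γ^t·E[r] = 2.295527, running G = 8.229902
t=3: π = [0.1431, 0.1431, 0.1882, 0.1741, 0.2085, 0.1431], E[r] = 2.8206, γ^t·E[r] = 2.056186, running G = 10.286088
t=4: π = [0.1429, 0.1429, 0.1882, 0.1746, 0.2086, 0.1429], E[r] = 2.8210, γ^t·E[r] = 1.850868, running G = 12.136956
t=5: π = [0.1429, 0.1429, 0.1882, 0.1746, 0.2086, 0.1429], E[r] = 2.8209, γ^t·E[r] = 1.665684, running G = 13.802640
t=6: π = [0.1429, 0.1429, 0.1882, 0.1746, 0.2086, 0.1429], E[r] = 2.8209, γ^t·E[r] = 1.499122, running G = 15.301762
t=7: π = [0.1429, 0.1429, 0.1882, 0.1746, 0.2086, 0.1429], E[r] = 2.8209, γ^t·E[r] = 1.349209, running G = 16.650971

G = 16.6510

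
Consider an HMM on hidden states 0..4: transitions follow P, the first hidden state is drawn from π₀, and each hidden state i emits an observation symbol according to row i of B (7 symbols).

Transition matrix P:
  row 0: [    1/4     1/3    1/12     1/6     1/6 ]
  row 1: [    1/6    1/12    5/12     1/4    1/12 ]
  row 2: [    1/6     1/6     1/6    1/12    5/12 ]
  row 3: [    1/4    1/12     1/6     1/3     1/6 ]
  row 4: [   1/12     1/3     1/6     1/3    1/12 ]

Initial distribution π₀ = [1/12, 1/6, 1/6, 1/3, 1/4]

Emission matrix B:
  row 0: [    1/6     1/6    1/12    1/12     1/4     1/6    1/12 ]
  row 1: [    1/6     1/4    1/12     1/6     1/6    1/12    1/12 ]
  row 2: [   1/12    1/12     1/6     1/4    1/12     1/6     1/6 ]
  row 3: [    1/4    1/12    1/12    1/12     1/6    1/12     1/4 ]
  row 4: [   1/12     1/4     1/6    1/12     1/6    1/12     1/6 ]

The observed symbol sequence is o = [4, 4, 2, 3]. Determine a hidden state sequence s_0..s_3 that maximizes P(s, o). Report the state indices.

path = [3, 0, 1, 2]

t=0: δ = [2.083e-02, 2.778e-02, 1.389e-02, 5.556e-02, 4.167e-02]  (obs o_0=4)
t=1: δ = [3.472e-03, 2.315e-03, 9.645e-04, 3.086e-03, 1.543e-03]  ψ = [3, 4, 1, 3, 3]  (obs o_1=4)
t=2: δ = [7.234e-05, 9.645e-05, 1.608e-04, 8.573e-05, 9.645e-05]  ψ = [0, 0, 1, 3, 0]  (obs o_2=2)
t=3: δ = [2.233e-06, 5.358e-06, 1.005e-05, 2.679e-06, 5.582e-06]  ψ = [2, 4, 1, 4, 2]  (obs o_3=3)
backtrack: best end state = 2; path = [3, 0, 1, 2]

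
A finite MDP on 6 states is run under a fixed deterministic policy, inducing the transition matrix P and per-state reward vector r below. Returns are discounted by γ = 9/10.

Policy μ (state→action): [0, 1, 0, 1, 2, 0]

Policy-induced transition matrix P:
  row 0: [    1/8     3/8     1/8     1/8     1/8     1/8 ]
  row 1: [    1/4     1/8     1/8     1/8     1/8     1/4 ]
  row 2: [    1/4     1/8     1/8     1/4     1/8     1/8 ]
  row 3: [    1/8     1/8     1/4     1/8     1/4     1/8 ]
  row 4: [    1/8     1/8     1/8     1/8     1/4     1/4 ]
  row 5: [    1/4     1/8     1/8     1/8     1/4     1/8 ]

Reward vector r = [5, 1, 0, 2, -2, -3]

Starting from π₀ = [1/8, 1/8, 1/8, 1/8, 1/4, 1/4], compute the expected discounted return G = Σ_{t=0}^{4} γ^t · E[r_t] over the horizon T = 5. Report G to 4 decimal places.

t=0: π = [0.1250, 0.1250, 0.1250, 0.1250, 0.2500, 0.2500], E[r] = -0.2500, γ^t·E[r] = -0.250000, running G = -0.250000
t=1: π = [0.1875, 0.1563, 0.1406, 0.1406, 0.2031, 0.1719], E[r] = 0.4531, γ^t·E[r] = 0.407813, running G = 0.157813
t=2: π = [0.1836, 0.1719, 0.1426, 0.1426, 0.1895, 0.1699], E[r] = 0.4863, γ^t·E[r] = 0.393926, running G = 0.551738
t=3: π = [0.1855, 0.1709, 0.1428, 0.1428, 0.1877, 0.1702], E[r] = 0.4983, γ^t·E[r] = 0.363254, running G = 0.914992
t=4: π = [0.1855, 0.1714, 0.1429, 0.1429, 0.1876, 0.1698], E[r] = 0.4998, γ^t·E[r] = 0.327950, running G = 1.242942

G = 1.2429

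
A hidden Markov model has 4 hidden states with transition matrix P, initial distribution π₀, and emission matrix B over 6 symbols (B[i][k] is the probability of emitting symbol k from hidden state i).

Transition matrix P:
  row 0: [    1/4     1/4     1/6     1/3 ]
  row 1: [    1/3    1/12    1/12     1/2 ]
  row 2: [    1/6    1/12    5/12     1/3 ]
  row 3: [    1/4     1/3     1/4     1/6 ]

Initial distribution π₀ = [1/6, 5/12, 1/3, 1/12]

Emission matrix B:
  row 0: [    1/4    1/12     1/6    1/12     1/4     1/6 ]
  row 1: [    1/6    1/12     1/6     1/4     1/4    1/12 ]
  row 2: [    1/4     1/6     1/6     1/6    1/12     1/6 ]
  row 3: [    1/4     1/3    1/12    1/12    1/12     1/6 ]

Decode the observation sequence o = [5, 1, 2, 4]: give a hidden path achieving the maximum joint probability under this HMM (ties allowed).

t=0: δ = [2.778e-02, 3.472e-02, 5.556e-02, 1.389e-02]  (obs o_0=5)
t=1: δ = [9.645e-04, 5.787e-04, 3.858e-03, 6.173e-03]  ψ = [1, 0, 2, 2]  (obs o_1=1)
t=2: δ = [2.572e-04, 3.429e-04, 2.679e-04, 1.072e-04]  ψ = [3, 3, 2, 2]  (obs o_2=2)
t=3: δ = [2.858e-05, 1.608e-05, 9.303e-06, 1.429e-05]  ψ = [1, 0, 2, 1]  (obs o_3=4)
backtrack: best end state = 0; path = [2, 3, 1, 0]

path = [2, 3, 1, 0]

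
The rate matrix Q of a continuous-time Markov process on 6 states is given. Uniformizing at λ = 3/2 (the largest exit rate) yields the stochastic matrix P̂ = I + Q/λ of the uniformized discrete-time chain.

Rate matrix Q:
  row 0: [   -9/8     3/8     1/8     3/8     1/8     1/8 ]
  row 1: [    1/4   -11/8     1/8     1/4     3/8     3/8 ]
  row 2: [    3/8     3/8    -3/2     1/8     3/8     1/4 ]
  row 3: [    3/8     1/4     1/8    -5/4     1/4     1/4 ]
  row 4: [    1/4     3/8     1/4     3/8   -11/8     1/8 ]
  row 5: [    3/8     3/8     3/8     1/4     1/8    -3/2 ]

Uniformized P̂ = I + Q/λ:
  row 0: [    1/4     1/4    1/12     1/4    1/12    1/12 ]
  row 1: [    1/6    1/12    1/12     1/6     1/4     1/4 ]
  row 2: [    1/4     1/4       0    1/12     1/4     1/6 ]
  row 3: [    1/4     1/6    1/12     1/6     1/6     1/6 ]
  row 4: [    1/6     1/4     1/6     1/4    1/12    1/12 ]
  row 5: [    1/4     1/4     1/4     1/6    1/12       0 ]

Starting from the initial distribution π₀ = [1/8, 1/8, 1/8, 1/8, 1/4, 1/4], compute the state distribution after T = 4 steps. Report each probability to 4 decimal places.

π = [0.2208, 0.2006, 0.1079, 0.1881, 0.1513, 0.1313]

t=0: π = [0.1250, 0.1250, 0.1250, 0.1250, 0.2500, 0.2500]
t=1: π = [0.2188, 0.2188, 0.1354, 0.1875, 0.1354, 0.1042]
t=2: π = [0.2205, 0.1979, 0.1007, 0.1849, 0.1580, 0.1380]
t=3: π = [0.2203, 0.2016, 0.1111, 0.1898, 0.1485, 0.1286]
t=4: π = [0.2208, 0.2006, 0.1079, 0.1881, 0.1513, 0.1313]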